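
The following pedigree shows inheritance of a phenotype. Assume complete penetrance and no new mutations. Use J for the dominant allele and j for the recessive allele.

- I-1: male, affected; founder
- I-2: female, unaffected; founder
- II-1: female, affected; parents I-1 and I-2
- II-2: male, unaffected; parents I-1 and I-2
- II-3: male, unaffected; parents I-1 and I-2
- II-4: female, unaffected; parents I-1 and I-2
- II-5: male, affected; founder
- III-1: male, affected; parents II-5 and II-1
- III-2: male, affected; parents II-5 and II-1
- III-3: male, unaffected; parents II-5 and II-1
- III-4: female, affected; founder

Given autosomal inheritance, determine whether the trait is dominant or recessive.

dominant

II-5 and II-1 are both affected yet have an unaffected child III-3. Under a recessive model two affected parents are homozygous and every child would be affected, so the trait cannot be recessive.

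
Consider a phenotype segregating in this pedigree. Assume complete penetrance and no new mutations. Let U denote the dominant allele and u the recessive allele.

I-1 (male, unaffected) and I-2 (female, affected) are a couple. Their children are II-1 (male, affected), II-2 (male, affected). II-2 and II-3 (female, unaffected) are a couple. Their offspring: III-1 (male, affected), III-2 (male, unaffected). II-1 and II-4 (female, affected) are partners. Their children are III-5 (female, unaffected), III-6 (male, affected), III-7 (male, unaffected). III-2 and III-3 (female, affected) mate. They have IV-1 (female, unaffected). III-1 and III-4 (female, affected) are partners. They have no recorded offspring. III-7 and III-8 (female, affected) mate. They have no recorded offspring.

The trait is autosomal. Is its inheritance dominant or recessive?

dominant

II-1 and II-4 are both affected yet have an unaffected child III-5. Under a recessive model two affected parents are homozygous and every child would be affected, so the trait cannot be recessive.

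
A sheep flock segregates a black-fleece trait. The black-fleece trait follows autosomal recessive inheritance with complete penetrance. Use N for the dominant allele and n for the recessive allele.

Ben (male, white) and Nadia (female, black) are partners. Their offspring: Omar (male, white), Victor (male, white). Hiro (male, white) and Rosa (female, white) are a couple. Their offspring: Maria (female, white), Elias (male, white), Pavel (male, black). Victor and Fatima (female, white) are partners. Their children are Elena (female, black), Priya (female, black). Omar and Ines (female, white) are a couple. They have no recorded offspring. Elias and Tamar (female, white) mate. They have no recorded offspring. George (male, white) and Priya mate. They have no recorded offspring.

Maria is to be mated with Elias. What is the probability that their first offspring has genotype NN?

Hiro is white so carries N and passed n to Pavel (nn), so Hiro is Nn.
Rosa is white so carries N and passed n to Pavel (nn), so Rosa is Nn.
Maria is a white offspring of Hiro (Nn) × Rosa (Nn), whose cross gives 1/4 NN : 1/2 Nn : 1/4 nn; conditioning on being white, Maria is NN with probability 1/3, Nn with probability 2/3.
Elias is a white offspring of Hiro (Nn) × Rosa (Nn), whose cross gives 1/4 NN : 1/2 Nn : 1/4 nn; conditioning on being white, Elias is NN with probability 1/3, Nn with probability 2/3.
Summing over parental genotype combinations, P(offspring has genotype NN) = 1/9·1 + 2/9·1/2 + 2/9·1/2 + 4/9·1/4 = 4/9.

4/9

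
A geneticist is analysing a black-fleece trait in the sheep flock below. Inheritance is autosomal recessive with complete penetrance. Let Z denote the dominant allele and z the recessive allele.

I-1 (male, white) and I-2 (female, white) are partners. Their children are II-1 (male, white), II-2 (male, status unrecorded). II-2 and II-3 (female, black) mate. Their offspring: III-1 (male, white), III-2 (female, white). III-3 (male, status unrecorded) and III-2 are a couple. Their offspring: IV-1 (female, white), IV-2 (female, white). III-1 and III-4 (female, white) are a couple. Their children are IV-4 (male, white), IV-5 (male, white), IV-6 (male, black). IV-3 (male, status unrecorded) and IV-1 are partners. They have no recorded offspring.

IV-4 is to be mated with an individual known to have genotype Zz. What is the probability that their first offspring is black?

1/6

III-1 is white so carries Z and received z from II-3 (zz), so III-1 is Zz.
III-4 is white so carries Z and passed z to IV-6 (zz), so III-4 is Zz.
IV-4 is a white offspring of III-1 (Zz) × III-4 (Zz), whose cross gives 1/4 ZZ : 1/2 Zz : 1/4 zz; conditioning on being white, IV-4 is ZZ with probability 1/3, Zz with probability 2/3.
Summing over parental genotype combinations, P(offspring is black) = 2/3·1/4 = 1/6.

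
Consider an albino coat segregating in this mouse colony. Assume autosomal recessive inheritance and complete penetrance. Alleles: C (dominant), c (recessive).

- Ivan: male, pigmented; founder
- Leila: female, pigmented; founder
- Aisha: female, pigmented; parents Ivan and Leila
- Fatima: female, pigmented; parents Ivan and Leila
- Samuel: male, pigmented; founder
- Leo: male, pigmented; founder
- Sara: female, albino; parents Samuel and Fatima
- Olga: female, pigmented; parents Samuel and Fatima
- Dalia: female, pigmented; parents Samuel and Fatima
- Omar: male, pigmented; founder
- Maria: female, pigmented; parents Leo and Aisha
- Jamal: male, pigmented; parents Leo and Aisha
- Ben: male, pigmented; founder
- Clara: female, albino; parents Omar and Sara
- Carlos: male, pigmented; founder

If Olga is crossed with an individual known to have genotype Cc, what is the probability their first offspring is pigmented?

Samuel is pigmented so carries C and passed c to Sara (cc), so Samuel is Cc.
Fatima is pigmented so carries C and passed c to Sara (cc), so Fatima is Cc.
Olga is a pigmented offspring of Samuel (Cc) × Fatima (Cc), whose cross gives 1/4 CC : 1/2 Cc : 1/4 cc; conditioning on being pigmented, Olga is CC with probability 1/3, Cc with probability 2/3.
Summing over parental genotype combinations, P(offspring is pigmented) = 1/3·1 + 2/3·3/4 = 5/6.

5/6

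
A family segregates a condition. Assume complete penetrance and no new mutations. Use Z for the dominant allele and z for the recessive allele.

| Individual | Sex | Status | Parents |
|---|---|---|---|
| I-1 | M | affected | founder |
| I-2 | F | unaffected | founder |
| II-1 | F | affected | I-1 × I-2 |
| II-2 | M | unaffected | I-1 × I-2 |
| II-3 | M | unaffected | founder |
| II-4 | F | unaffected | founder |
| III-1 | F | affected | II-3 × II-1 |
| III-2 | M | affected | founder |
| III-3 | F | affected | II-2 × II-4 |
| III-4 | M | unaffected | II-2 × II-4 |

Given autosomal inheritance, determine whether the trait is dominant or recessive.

recessive

II-2 and II-4 are both unaffected yet have an affected child III-3. Under dominance, an affected child requires at least one affected parent, so the trait cannot be dominant.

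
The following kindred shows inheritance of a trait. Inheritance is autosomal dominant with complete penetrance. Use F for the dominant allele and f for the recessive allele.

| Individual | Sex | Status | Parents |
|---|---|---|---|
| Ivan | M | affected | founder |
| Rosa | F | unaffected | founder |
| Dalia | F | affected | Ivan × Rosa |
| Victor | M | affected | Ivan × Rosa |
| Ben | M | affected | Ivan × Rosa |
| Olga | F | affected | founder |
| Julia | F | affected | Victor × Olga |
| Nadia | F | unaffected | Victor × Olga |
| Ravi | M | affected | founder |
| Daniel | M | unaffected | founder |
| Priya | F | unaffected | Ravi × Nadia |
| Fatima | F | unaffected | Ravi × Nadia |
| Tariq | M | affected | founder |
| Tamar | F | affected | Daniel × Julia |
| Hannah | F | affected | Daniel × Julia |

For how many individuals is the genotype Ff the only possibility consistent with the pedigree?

7

Obligate heterozygotes: Dalia is affected so carries F and received f from Rosa (ff), so Dalia is Ff; Victor is affected so carries F and received f from Rosa (ff), so Victor is Ff; Ben is affected so carries F and received f from Rosa (ff), so Ben is Ff; Olga is affected so carries F and passed f to Nadia (ff), so Olga is Ff; Ravi is affected so carries F and passed f to Priya (ff), so Ravi is Ff; Tamar is affected so carries F and received f from Daniel (ff), so Tamar is Ff; Hannah is affected so carries F and received f from Daniel (ff), so Hannah is Ff.
Every other individual is either homozygous by phenotype or has at least one consistent homozygous assignment, so the count is 7.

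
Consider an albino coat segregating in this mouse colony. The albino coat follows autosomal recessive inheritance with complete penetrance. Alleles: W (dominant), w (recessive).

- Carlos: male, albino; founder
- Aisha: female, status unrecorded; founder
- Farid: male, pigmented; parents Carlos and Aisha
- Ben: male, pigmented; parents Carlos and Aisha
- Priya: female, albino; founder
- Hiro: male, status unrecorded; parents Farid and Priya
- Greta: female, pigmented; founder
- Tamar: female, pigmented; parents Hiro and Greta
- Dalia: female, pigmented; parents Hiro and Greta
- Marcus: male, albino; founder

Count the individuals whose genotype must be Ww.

Obligate heterozygotes: Farid is pigmented so carries W and received w from Carlos (ww), so Farid is Ww; Ben is pigmented so carries W and received w from Carlos (ww), so Ben is Ww.
Every other individual is either homozygous by phenotype or has at least one consistent homozygous assignment, so the count is 2.

2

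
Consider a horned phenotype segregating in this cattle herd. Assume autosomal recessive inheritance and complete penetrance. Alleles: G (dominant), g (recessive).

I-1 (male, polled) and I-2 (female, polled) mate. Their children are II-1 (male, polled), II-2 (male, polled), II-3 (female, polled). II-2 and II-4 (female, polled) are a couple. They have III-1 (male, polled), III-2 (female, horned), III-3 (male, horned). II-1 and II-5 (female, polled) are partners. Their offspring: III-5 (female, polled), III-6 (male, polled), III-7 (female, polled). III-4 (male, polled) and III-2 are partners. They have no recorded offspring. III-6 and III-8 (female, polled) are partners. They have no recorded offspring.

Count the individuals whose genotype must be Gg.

Obligate heterozygotes: II-2 is polled so carries G and passed g to III-2 (gg), so II-2 is Gg; II-4 is polled so carries G and passed g to III-2 (gg), so II-4 is Gg.
Every other individual is either homozygous by phenotype or has at least one consistent homozygous assignment, so the count is 2.

2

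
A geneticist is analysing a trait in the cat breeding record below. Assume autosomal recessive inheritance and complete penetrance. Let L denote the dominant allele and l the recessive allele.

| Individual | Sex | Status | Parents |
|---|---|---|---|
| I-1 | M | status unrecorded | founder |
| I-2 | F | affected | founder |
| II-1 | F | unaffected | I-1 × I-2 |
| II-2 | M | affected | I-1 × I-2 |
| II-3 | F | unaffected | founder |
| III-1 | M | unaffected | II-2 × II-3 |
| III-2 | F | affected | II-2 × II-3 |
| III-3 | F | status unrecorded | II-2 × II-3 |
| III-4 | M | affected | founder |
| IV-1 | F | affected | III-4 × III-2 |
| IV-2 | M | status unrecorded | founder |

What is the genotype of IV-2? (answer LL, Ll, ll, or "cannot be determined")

cannot be determined

IV-2's phenotype is unrecorded, and no parent or child forces a single allele at both positions; consistent genotype assignments exist with IV-2 as LL or Ll or ll.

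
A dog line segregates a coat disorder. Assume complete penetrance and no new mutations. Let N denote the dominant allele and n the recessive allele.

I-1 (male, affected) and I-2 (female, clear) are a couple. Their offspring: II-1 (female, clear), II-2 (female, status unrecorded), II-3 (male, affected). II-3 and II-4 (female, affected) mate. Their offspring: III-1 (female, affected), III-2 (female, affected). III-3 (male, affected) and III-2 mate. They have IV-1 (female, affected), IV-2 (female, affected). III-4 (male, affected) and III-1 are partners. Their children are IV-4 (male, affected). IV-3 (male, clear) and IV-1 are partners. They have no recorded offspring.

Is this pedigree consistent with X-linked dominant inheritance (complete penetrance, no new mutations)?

Under X-linked dominant, II-1 (clear, female) cannot arise from I-1 (affected) × I-2 (clear).

No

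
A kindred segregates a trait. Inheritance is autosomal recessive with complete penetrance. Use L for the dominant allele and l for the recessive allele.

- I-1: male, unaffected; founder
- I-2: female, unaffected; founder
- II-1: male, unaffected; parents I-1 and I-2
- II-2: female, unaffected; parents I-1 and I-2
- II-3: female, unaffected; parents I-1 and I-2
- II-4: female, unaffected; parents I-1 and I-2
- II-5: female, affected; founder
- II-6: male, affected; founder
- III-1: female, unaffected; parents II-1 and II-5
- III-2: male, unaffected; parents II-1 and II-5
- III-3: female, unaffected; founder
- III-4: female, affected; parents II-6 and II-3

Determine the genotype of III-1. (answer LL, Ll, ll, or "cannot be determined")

Ll

From phenotype alone, III-1 is LL or Ll.
III-1 is unaffected so carries L and received l from II-5 (ll), so III-1 is Ll.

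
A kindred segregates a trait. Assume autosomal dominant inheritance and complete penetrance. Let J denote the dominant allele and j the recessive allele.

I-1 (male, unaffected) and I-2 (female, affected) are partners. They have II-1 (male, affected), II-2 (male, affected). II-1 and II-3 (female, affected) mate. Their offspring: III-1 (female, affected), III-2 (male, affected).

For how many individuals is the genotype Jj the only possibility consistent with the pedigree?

2

Obligate heterozygotes: II-1 is affected so carries J and received j from I-1 (jj), so II-1 is Jj; II-2 is affected so carries J and received j from I-1 (jj), so II-2 is Jj.
Every other individual is either homozygous by phenotype or has at least one consistent homozygous assignment, so the count is 2.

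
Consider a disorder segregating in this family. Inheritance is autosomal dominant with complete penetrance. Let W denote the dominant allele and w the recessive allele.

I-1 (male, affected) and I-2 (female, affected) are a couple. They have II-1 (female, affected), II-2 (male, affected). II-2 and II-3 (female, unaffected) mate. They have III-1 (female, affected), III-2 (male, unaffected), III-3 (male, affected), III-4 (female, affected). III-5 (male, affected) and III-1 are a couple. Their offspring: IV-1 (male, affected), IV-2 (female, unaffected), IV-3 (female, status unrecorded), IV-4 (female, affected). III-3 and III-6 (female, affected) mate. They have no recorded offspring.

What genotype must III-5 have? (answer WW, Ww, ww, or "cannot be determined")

Ww

From phenotype alone, III-5 is WW or Ww.
III-5 is affected so carries W and passed w to IV-2 (ww), so III-5 is Ww.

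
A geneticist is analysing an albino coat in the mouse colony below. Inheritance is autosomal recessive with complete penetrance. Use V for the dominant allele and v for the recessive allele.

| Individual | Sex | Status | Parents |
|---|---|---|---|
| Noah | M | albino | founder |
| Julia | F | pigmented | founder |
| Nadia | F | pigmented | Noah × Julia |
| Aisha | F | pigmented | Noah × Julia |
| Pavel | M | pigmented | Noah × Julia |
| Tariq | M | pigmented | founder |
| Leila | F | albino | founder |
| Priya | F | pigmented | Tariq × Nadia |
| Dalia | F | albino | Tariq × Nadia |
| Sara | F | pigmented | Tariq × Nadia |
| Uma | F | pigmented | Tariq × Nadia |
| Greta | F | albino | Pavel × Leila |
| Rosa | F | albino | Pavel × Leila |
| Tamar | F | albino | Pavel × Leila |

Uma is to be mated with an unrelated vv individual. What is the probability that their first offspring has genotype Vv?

2/3

Tariq is pigmented so carries V and passed v to Dalia (vv), so Tariq is Vv.
Nadia is pigmented so carries V and received v from Noah (vv), so Nadia is Vv.
Uma is a pigmented offspring of Tariq (Vv) × Nadia (Vv), whose cross gives 1/4 VV : 1/2 Vv : 1/4 vv; conditioning on being pigmented, Uma is VV with probability 1/3, Vv with probability 2/3.
Summing over parental genotype combinations, P(offspring has genotype Vv) = 1/3·1 + 2/3·1/2 = 2/3.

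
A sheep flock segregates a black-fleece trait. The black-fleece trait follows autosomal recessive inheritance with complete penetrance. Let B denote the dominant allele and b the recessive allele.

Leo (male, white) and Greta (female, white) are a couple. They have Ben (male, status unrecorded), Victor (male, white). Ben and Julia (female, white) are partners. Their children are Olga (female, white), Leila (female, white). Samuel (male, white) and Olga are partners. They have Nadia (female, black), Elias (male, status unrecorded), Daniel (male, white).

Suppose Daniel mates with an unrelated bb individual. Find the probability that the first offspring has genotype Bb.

Samuel is white so carries B and passed b to Nadia (bb), so Samuel is Bb.
Olga is white so carries B and passed b to Nadia (bb), so Olga is Bb.
Daniel is a white offspring of Samuel (Bb) × Olga (Bb), whose cross gives 1/4 BB : 1/2 Bb : 1/4 bb; conditioning on being white, Daniel is BB with probability 1/3, Bb with probability 2/3.
Summing over parental genotype combinations, P(offspring has genotype Bb) = 1/3·1 + 2/3·1/2 = 2/3.

2/3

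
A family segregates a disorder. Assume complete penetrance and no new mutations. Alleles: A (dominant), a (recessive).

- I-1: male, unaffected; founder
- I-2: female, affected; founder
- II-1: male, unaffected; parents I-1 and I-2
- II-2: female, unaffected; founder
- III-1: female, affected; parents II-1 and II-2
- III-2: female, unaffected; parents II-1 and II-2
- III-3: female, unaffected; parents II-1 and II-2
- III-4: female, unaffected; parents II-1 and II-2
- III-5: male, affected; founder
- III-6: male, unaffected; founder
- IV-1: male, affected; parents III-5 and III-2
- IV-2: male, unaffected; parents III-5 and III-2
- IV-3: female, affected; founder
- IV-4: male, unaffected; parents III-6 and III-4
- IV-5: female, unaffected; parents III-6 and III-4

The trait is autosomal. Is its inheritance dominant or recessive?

recessive

II-1 and II-2 are both unaffected yet have an affected child III-1. Under dominance, an affected child requires at least one affected parent, so the trait cannot be dominant.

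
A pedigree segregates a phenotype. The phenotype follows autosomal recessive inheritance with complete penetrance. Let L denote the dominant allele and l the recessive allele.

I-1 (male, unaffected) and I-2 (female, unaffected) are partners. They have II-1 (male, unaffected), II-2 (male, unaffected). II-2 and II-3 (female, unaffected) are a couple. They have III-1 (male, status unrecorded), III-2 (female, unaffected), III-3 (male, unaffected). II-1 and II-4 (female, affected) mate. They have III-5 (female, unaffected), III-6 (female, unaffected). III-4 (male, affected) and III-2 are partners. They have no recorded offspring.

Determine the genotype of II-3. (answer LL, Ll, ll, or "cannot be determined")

cannot be determined

II-3's phenotype allows LL or Ll, and no parent or child forces a single allele at both positions; consistent genotype assignments exist with II-3 as LL or Ll.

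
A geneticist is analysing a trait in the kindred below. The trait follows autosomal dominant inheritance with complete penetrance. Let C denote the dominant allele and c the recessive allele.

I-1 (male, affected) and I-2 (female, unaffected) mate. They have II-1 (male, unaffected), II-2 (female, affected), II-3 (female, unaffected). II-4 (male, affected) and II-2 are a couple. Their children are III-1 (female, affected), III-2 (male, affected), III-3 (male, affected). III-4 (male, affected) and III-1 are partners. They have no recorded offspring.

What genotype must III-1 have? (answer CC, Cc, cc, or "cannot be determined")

cannot be determined

III-1's phenotype allows CC or Cc, and no parent or child forces a single allele at both positions; consistent genotype assignments exist with III-1 as CC or Cc.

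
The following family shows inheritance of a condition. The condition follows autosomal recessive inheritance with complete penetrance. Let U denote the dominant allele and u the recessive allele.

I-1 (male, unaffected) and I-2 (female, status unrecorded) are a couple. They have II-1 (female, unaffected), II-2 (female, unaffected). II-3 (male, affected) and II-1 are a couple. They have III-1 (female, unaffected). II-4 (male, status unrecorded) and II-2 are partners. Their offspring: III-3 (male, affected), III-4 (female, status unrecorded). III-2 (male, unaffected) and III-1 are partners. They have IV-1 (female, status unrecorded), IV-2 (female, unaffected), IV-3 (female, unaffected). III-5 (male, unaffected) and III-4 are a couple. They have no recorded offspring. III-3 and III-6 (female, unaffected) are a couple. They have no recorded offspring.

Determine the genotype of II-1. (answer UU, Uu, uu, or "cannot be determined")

II-1's phenotype allows UU or Uu, and no parent or child forces a single allele at both positions; consistent genotype assignments exist with II-1 as UU or Uu.

cannot be determined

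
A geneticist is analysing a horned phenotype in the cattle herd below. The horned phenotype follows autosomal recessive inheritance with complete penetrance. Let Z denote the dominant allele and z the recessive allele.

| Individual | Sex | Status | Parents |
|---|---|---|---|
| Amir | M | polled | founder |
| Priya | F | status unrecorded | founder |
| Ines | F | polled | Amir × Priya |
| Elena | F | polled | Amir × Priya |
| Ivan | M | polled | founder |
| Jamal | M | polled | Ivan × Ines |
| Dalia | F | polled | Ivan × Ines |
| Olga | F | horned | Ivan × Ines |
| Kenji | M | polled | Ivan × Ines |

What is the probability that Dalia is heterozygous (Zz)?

2/3

Ivan is polled so carries Z and passed z to Olga (zz), so Ivan is Zz.
Ines is polled so carries Z and passed z to Olga (zz), so Ines is Zz.
Their cross gives offspring ratios 1/4 ZZ : 1/2 Zz : 1/4 zz. Conditioning on Dalia being polled, P(Zz) = 1/2 / 3/4 = 2/3.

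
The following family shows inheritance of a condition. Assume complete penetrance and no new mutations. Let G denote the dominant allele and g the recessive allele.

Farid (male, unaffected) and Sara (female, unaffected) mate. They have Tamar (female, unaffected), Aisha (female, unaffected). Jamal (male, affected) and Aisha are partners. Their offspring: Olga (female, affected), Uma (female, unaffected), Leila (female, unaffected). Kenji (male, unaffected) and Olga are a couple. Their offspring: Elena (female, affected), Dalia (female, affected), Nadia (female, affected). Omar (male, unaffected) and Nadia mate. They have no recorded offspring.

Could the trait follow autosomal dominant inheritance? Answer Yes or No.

Yes

A consistent assignment under autosomal dominant exists: Farid gg, Sara gg, Tamar gg, Aisha gg, Jamal Gg, Olga Gg, Uma gg, Leila gg, Kenji gg, Elena Gg, Dalia Gg, Nadia Gg, Omar gg.
In this assignment every recorded phenotype matches its genotype and every non-founder's genotype is obtainable from its parents' genotypes, so the pedigree is consistent.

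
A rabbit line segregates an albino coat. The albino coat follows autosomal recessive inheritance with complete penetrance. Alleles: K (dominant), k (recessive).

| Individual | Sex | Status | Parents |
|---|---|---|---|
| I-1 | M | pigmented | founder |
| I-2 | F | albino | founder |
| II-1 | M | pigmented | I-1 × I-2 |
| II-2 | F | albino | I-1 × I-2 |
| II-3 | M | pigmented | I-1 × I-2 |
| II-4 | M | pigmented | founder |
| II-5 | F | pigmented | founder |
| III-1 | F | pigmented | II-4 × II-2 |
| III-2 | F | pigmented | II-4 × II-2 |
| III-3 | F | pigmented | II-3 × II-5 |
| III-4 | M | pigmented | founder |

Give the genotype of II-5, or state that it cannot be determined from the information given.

II-5's phenotype allows KK or Kk, and no parent or child forces a single allele at both positions; consistent genotype assignments exist with II-5 as KK or Kk.

cannot be determined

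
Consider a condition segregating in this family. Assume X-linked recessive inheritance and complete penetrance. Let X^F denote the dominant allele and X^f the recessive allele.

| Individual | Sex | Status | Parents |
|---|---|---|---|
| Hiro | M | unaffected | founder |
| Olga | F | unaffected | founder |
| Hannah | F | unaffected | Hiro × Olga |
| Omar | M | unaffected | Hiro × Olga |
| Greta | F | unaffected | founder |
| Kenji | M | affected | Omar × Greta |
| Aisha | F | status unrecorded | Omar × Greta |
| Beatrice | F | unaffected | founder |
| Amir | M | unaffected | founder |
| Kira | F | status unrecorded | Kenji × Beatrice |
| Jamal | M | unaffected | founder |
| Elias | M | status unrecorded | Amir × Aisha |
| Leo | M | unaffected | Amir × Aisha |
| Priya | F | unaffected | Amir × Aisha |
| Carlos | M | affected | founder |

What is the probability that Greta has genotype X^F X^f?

Greta is unaffected so carries F and passed f to Kenji (X^f Y), so Greta is X^F X^f, giving P(X^F X^f) = 1.

1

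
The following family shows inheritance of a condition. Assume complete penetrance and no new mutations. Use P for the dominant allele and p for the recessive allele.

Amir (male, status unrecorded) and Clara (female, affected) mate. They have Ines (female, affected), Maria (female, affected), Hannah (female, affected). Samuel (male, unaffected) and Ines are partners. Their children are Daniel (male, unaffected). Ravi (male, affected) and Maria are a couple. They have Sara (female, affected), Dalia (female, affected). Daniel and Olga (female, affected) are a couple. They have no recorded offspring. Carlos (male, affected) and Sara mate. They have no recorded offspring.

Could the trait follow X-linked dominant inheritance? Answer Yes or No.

A consistent assignment under X-linked dominant exists: Amir X^P Y, Clara X^P X^p, Ines X^P X^p, Maria X^P X^P, Hannah X^P X^P, Samuel X^p Y, Ravi X^P Y, Daniel X^p Y, Olga X^P X^P, Sara X^P X^P, Dalia X^P X^P, Carlos X^P Y.
In this assignment every recorded phenotype matches its genotype and every non-founder's genotype is obtainable from its parents' genotypes, so the pedigree is consistent.

Yes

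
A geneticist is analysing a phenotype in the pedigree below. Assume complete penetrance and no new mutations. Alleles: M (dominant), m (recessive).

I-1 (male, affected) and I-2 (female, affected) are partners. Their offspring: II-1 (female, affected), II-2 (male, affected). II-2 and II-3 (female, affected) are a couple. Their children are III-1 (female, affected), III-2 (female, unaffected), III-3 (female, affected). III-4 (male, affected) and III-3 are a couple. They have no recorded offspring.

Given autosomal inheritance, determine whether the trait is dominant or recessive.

dominant

II-2 and II-3 are both affected yet have an unaffected child III-2. Under a recessive model two affected parents are homozygous and every child would be affected, so the trait cannot be recessive.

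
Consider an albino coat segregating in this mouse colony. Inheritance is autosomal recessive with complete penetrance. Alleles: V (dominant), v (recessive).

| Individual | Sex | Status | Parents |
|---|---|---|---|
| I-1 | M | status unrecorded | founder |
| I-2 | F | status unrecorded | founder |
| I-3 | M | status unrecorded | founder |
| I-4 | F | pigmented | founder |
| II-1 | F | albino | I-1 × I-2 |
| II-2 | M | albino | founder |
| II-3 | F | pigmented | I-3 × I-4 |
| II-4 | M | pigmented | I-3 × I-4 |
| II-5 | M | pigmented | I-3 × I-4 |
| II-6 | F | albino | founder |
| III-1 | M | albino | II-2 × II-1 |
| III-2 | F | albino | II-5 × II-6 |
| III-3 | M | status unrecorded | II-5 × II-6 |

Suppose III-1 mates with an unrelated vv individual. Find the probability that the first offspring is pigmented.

0

III-1 is albino, so III-1 is vv.
The cross gives 1 vv, so P(offspring is pigmented) = 0.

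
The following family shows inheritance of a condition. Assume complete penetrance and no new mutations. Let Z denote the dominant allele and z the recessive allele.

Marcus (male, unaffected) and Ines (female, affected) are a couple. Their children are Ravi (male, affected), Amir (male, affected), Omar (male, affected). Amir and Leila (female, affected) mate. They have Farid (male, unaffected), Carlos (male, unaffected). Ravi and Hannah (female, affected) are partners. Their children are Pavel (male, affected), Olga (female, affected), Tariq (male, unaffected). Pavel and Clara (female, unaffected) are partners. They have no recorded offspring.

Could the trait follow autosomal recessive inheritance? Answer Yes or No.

No

Under autosomal recessive, Farid (unaffected, male) cannot arise from Amir (affected) × Leila (affected).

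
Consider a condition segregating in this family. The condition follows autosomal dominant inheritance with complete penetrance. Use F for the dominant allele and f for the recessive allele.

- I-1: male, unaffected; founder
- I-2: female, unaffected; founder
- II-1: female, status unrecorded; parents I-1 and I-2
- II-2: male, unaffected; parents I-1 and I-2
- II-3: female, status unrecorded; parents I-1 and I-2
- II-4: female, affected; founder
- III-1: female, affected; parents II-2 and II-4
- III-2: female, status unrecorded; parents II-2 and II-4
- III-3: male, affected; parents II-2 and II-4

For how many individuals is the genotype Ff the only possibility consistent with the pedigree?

Obligate heterozygotes: III-1 is affected so carries F and received f from II-2 (ff), so III-1 is Ff; III-3 is affected so carries F and received f from II-2 (ff), so III-3 is Ff.
Every other individual is either homozygous by phenotype or has at least one consistent homozygous assignment, so the count is 2.

2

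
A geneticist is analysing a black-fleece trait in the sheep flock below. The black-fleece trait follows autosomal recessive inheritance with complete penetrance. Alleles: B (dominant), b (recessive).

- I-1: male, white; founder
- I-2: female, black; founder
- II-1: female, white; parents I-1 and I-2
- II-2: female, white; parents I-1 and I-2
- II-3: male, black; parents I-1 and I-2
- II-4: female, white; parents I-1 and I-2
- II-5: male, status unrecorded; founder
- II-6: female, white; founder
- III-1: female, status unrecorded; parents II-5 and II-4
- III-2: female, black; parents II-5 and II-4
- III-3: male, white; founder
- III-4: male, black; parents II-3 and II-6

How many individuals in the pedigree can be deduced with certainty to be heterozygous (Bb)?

5

Obligate heterozygotes: I-1 is white so carries B and passed b to II-3 (bb), so I-1 is Bb; II-1 is white so carries B and received b from I-2 (bb), so II-1 is Bb; II-2 is white so carries B and received b from I-2 (bb), so II-2 is Bb; II-4 is white so carries B and received b from I-2 (bb), so II-4 is Bb; II-6 is white so carries B and passed b to III-4 (bb), so II-6 is Bb.
Every other individual is either homozygous by phenotype or has at least one consistent homozygous assignment, so the count is 5.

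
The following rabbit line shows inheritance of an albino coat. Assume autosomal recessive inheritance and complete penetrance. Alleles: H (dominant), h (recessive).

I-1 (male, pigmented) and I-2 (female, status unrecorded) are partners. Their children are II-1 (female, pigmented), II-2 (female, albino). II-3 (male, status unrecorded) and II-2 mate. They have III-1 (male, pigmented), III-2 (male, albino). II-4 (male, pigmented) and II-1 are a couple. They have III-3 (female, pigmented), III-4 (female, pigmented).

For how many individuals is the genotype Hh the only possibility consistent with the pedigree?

3

Obligate heterozygotes: I-1 is pigmented so carries H and passed h to II-2 (hh), so I-1 is Hh; II-3 passed H to III-1 (Hh, whose h came from II-2) and passed h to III-2 (hh), so II-3 is Hh; III-1 is pigmented so carries H and received h from II-2 (hh), so III-1 is Hh.
Every other individual is either homozygous by phenotype or has at least one consistent homozygous assignment, so the count is 3.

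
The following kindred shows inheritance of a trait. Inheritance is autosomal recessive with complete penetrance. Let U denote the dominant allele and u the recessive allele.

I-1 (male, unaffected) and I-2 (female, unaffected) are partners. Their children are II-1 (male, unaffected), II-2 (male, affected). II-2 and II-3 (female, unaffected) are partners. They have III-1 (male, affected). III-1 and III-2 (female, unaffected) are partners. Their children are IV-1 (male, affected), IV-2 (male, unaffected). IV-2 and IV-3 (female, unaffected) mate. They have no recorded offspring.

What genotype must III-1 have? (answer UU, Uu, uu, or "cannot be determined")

uu

III-1 is affected, so III-1 is uu.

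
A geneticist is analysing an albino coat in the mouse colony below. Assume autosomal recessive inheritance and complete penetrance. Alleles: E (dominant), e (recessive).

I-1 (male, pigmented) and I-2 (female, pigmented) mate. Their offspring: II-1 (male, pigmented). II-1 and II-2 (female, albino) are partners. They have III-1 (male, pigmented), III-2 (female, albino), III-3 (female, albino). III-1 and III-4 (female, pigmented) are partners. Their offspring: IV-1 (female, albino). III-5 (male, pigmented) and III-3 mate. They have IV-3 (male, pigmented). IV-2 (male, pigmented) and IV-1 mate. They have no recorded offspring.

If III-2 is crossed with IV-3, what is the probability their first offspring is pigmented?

1/2

III-2 is albino, so III-2 is ee.
IV-3 is pigmented so carries E and received e from III-3 (ee), so IV-3 is Ee.
The cross gives 1/2 Ee : 1/2 ee, so P(offspring is pigmented) = 1/2.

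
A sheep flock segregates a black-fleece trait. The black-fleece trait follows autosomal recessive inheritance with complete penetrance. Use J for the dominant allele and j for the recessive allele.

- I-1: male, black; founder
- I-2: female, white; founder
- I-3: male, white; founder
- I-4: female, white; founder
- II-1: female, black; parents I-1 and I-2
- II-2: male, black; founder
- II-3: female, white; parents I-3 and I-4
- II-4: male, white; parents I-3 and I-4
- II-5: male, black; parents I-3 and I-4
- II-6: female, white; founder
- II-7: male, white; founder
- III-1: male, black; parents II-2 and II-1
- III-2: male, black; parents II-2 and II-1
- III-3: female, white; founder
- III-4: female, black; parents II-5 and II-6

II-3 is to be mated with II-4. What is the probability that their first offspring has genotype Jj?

4/9

I-3 is white so carries J and passed j to II-5 (jj), so I-3 is Jj.
I-4 is white so carries J and passed j to II-5 (jj), so I-4 is Jj.
II-3 is a white offspring of I-3 (Jj) × I-4 (Jj), whose cross gives 1/4 JJ : 1/2 Jj : 1/4 jj; conditioning on being white, II-3 is JJ with probability 1/3, Jj with probability 2/3.
II-4 is a white offspring of I-3 (Jj) × I-4 (Jj), whose cross gives 1/4 JJ : 1/2 Jj : 1/4 jj; conditioning on being white, II-4 is JJ with probability 1/3, Jj with probability 2/3.
Summing over parental genotype combinations, P(offspring has genotype Jj) = 2/9·1/2 + 2/9·1/2 + 4/9·1/2 = 4/9.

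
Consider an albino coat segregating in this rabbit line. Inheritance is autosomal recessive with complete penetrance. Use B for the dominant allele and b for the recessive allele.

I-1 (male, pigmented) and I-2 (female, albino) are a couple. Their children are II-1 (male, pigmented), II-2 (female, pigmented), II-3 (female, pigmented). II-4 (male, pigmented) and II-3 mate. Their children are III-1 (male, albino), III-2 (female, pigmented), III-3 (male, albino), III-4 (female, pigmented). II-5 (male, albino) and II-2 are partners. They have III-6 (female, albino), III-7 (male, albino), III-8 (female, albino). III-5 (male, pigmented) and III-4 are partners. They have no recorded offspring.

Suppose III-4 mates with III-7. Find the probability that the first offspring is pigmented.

2/3

II-4 is pigmented so carries B and passed b to III-1 (bb), so II-4 is Bb.
II-3 is pigmented so carries B and received b from I-2 (bb), so II-3 is Bb.
III-4 is a pigmented offspring of II-4 (Bb) × II-3 (Bb), whose cross gives 1/4 BB : 1/2 Bb : 1/4 bb; conditioning on being pigmented, III-4 is BB with probability 1/3, Bb with probability 2/3.
III-7 is albino, so III-7 is bb.
Summing over parental genotype combinations, P(offspring is pigmented) = 1/3·1 + 2/3·1/2 = 2/3.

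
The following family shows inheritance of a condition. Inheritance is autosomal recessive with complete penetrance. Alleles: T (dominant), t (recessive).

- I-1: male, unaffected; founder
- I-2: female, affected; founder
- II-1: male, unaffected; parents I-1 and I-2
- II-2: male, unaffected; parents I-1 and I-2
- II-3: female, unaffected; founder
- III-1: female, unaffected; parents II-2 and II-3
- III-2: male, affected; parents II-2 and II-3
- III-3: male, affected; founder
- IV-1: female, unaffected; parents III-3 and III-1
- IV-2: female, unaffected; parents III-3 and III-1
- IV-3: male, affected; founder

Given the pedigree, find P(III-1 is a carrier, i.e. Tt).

II-2 is unaffected so carries T and received t from I-2 (tt), so II-2 is Tt.
II-3 is unaffected so carries T and passed t to III-2 (tt), so II-3 is Tt.
Their cross gives offspring ratios 1/4 TT : 1/2 Tt : 1/4 tt. Conditioning on III-1 being unaffected, P(Tt) = 1/2 / 3/4 = 2/3 before taking III-1's own offspring into account.
III-3 is affected, so III-3 is tt.
Now use III-1's offspring. Probability of each recorded status — unaffected daughter IV-1: 1/2 if III-1 is Tt, 1 if TT; unaffected daughter IV-2: 1/2 if III-1 is Tt, 1 if TT.
Bayes: P(Tt) = 2/3·1/4 / (2/3·1/4 + 1/3·1) = 1/3.

1/3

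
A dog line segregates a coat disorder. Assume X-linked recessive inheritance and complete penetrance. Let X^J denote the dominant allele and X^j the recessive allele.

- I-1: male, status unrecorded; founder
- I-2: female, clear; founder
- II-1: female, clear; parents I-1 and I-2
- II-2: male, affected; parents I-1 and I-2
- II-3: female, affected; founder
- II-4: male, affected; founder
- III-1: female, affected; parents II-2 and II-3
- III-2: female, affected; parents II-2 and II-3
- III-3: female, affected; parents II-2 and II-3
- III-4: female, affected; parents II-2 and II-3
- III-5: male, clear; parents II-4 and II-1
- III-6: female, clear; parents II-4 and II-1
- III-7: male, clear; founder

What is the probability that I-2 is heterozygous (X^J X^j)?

1

I-2 is clear so carries J and passed j to II-2 (X^j Y), so I-2 is X^J X^j, giving P(X^J X^j) = 1.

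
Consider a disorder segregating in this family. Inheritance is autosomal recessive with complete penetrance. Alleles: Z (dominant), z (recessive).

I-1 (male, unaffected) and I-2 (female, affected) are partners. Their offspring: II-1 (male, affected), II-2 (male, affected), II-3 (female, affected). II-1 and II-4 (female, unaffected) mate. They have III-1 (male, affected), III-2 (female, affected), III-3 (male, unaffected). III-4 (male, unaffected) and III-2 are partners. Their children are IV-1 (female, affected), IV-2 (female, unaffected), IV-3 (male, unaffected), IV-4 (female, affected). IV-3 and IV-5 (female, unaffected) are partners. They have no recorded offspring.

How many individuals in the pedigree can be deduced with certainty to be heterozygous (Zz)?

Obligate heterozygotes: I-1 is unaffected so carries Z and passed z to II-1 (zz), so I-1 is Zz; II-4 is unaffected so carries Z and passed z to III-1 (zz), so II-4 is Zz; III-3 is unaffected so carries Z and received z from II-1 (zz), so III-3 is Zz; III-4 is unaffected so carries Z and passed z to IV-1 (zz), so III-4 is Zz; IV-2 is unaffected so carries Z and received z from III-2 (zz), so IV-2 is Zz; IV-3 is unaffected so carries Z and received z from III-2 (zz), so IV-3 is Zz.
Every other individual is either homozygous by phenotype or has at least one consistent homozygous assignment, so the count is 6.

6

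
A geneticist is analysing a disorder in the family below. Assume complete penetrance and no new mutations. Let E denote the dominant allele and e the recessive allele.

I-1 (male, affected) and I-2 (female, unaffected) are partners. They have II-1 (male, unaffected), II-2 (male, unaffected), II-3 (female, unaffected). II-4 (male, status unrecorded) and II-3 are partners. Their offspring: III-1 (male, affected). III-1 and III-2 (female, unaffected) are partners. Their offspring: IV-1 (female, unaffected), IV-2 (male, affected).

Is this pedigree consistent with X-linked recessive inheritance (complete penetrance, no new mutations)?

Yes

A consistent assignment under X-linked recessive exists: I-1 X^e Y, I-2 X^E X^E, II-1 X^E Y, II-2 X^E Y, II-3 X^E X^e, II-4 X^E Y, III-1 X^e Y, III-2 X^E X^e, IV-1 X^E X^e, IV-2 X^e Y.
In this assignment every recorded phenotype matches its genotype and every non-founder's genotype is obtainable from its parents' genotypes, so the pedigree is consistent.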